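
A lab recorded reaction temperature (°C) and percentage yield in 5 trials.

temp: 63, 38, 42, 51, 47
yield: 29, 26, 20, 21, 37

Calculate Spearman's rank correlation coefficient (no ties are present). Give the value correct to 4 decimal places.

Rank temp: 5, 1, 2, 4, 3
Rank yield: 4, 3, 1, 2, 5
d = rank(temp) − rank(yield): 1, -2, 1, 2, -2; Σd² = 14
ρ = 1 − 6Σd² / [n(n²−1)] = 1 − 6×14 / (5×24) = 1 − 84/120 ≈ 0.3000

0.3000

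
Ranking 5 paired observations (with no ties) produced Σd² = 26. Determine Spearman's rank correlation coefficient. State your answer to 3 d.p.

ρ = 1 − 6Σd² / [n(n²−1)] = 1 − 6×26 / (5×24)
  = 1 − 156/120 = 1 − 1.3000 ≈ -0.300

-0.300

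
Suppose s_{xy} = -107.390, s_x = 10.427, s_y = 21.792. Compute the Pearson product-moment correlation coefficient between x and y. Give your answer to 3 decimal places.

r = Cov(x,y) / (s_x · s_y) = -107.390 / (10.427 × 21.792)
  = -107.390 / 227.2252 ≈ -0.473

-0.473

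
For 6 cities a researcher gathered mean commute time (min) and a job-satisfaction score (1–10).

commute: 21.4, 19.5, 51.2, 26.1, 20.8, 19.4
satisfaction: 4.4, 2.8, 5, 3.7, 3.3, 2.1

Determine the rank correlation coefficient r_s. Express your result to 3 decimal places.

Rank commute: 4, 2, 6, 5, 3, 1
Rank satisfaction: 5, 2, 6, 4, 3, 1
d = rank(commute) − rank(satisfaction): -1, 0, 0, 1, 0, 0; Σd² = 2
ρ = 1 − 6Σd² / [n(n²−1)] = 1 − 6×2 / (6×35) = 1 − 12/210 ≈ 0.943

0.943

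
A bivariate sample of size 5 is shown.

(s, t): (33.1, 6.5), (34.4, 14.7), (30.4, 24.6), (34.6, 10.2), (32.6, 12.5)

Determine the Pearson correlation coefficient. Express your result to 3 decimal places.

n = 5, Σs = 165.1, Σt = 68.5, Σs² = 5463.05, Σt² = 1123.79, Σst = 2229.09
nΣst − ΣsΣt = 11145.45 − 11309.35 = -163.9
nΣs² − (Σs)² = 27315.25 − 27258.01 = 57.24; nΣt² − (Σt)² = 5618.95 − 4692.25 = 926.7
r = -163.9 / √(57.24 × 926.7) = -163.9 / 230.3135 ≈ -0.712

-0.712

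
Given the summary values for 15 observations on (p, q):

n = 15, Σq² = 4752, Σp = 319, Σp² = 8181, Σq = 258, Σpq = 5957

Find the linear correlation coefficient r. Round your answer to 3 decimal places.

0.710

r = (nΣpq − ΣpΣq) / √[(nΣp² − (Σp)²)(nΣq² − (Σq)²)]
Numerator: 15×5957 − 319×258 = 7053
Denominator: √[(122715 − 101761)(71280 − 66564)] = √[20954 × 4716] = 9940.7778
r = 7053 / 9940.7778 ≈ 0.710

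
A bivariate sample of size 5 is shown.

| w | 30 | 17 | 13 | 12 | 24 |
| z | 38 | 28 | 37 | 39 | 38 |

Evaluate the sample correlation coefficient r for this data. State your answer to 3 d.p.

n = 5, Σw = 96, Σz = 180, Σw² = 2078, Σz² = 6562, Σwz = 3477
nΣwz − ΣwΣz = 17385 − 17280 = 105
nΣw² − (Σw)² = 10390 − 9216 = 1174; nΣz² − (Σz)² = 32810 − 32400 = 410
r = 105 / √(1174 × 410) = 105 / 693.7867 ≈ 0.151

0.151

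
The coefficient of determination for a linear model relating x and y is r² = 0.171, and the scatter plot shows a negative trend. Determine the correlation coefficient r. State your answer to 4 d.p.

|r| = √0.171 = 0.4135
The association is negative, so r = −0.4135.

-0.4135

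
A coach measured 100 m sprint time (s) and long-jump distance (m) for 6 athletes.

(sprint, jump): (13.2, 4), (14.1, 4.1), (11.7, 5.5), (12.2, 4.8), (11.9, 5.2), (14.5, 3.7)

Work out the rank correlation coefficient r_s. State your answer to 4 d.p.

Rank sprint: 4, 5, 1, 3, 2, 6
Rank jump: 2, 3, 6, 4, 5, 1
d = rank(sprint) − rank(jump): 2, 2, -5, -1, -3, 5; Σd² = 68
ρ = 1 − 6Σd² / [n(n²−1)] = 1 − 6×68 / (6×35) = 1 − 408/210 ≈ -0.9429

-0.9429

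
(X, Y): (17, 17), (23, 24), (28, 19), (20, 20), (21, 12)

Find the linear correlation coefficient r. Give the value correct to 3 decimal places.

0.270

n = 5, ΣX = 109, ΣY = 92, ΣX² = 2443, ΣY² = 1770, ΣXY = 2025
nΣXY − ΣXΣY = 10125 − 10028 = 97
nΣX² − (ΣX)² = 12215 − 11881 = 334; nΣY² − (ΣY)² = 8850 − 8464 = 386
r = 97 / √(334 × 386) = 97 / 359.0599 ≈ 0.270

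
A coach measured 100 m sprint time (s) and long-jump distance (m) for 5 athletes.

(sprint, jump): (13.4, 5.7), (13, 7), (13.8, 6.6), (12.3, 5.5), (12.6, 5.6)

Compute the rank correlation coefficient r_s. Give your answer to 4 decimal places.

0.7000

Rank sprint: 4, 3, 5, 1, 2
Rank jump: 3, 5, 4, 1, 2
d = rank(sprint) − rank(jump): 1, -2, 1, 0, 0; Σd² = 6
ρ = 1 − 6Σd² / [n(n²−1)] = 1 − 6×6 / (5×24) = 1 − 36/120 ≈ 0.7000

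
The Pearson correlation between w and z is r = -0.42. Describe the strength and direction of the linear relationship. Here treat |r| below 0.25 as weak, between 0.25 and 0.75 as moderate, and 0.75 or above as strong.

r = -0.42 < 0 so the relationship is negative.
|r| = 0.42, which falls in the moderate range.

moderate negative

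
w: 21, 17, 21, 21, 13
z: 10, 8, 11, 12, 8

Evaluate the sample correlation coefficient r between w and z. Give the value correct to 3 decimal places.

n = 5, Σw = 93, Σz = 49, Σw² = 1781, Σz² = 493, Σwz = 933
nΣwz − ΣwΣz = 4665 − 4557 = 108
nΣw² − (Σw)² = 8905 − 8649 = 256; nΣz² − (Σz)² = 2465 − 2401 = 64
r = 108 / √(256 × 64) = 108 / 128.0000 ≈ 0.844

0.844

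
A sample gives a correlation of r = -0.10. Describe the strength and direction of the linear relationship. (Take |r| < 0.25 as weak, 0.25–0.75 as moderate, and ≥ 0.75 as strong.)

weak negative

r = -0.10 < 0 so the relationship is negative.
|r| = 0.10, which falls in the weak range.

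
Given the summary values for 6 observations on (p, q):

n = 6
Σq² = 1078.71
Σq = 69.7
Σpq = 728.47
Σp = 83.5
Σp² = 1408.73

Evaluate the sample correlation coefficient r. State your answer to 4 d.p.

r = (nΣpq − ΣpΣq) / √[(nΣp² − (Σp)²)(nΣq² − (Σq)²)]
Numerator: 6×728.47 − 83.5×69.7 = -1449.13
Denominator: √[(8452.38 − 6972.25)(6472.26 − 4858.09)] = √[1480.13 × 1614.17] = 1545.6977
r = -1449.13 / 1545.6977 ≈ -0.9375

-0.9375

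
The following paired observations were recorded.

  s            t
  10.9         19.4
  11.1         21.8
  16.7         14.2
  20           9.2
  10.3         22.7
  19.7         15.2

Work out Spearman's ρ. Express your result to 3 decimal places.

-0.886

Rank s: 2, 3, 4, 6, 1, 5
Rank t: 4, 5, 2, 1, 6, 3
d = rank(s) − rank(t): -2, -2, 2, 5, -5, 2; Σd² = 66
ρ = 1 − 6Σd² / [n(n²−1)] = 1 − 6×66 / (6×35) = 1 − 396/210 ≈ -0.886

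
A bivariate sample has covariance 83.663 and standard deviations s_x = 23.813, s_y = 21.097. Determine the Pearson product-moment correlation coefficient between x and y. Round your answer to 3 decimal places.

r = Cov(x,y) / (s_x · s_y) = 83.663 / (23.813 × 21.097)
  = 83.663 / 502.3829 ≈ 0.167

0.167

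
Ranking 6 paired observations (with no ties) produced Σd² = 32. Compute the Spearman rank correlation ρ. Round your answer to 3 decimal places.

ρ = 1 − 6Σd² / [n(n²−1)] = 1 − 6×32 / (6×35)
  = 1 − 192/210 = 1 − 0.9143 ≈ 0.086

0.086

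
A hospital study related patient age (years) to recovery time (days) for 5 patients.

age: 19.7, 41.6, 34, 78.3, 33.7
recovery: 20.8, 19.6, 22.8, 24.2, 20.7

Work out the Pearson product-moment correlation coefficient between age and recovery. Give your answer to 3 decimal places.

n = 5, Σx = 207.3, Σy = 108.1, Σx² = 10541.23, Σy² = 2350.77, Σxy = 4592.77
nΣxy − ΣxΣy = 22963.85 − 22409.13 = 554.72
nΣx² − (Σx)² = 52706.15 − 42973.29 = 9732.86; nΣy² − (Σy)² = 11753.85 − 11685.61 = 68.24
r = 554.72 / √(9732.86 × 68.24) = 554.72 / 814.9665 ≈ 0.681

0.681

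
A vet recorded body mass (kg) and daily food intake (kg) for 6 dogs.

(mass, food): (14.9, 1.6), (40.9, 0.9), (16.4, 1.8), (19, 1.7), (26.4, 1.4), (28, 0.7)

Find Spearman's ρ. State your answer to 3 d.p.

-0.771

Rank mass: 1, 6, 2, 3, 4, 5
Rank food: 4, 2, 6, 5, 3, 1
d = rank(mass) − rank(food): -3, 4, -4, -2, 1, 4; Σd² = 62
ρ = 1 − 6Σd² / [n(n²−1)] = 1 − 6×62 / (6×35) = 1 − 372/210 ≈ -0.771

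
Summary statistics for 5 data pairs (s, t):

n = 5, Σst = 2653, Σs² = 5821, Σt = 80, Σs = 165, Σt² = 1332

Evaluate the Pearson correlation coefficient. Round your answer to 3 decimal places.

r = (nΣst − ΣsΣt) / √[(nΣs² − (Σs)²)(nΣt² − (Σt)²)]
Numerator: 5×2653 − 165×80 = 65
Denominator: √[(29105 − 27225)(6660 − 6400)] = √[1880 × 260] = 699.1423
r = 65 / 699.1423 ≈ 0.093

0.093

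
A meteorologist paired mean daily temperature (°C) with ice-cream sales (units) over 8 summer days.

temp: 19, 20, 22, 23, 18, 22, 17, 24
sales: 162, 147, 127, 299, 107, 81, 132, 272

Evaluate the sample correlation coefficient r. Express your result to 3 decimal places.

n = 8, Σx = 165, Σy = 1327, Σx² = 3447, Σy² = 262801, Σxy = 28169
nΣxy − ΣxΣy = 225352 − 218955 = 6397
nΣx² − (Σx)² = 27576 − 27225 = 351; nΣy² − (Σy)² = 2102408 − 1760929 = 341479
r = 6397 / √(351 × 341479) = 6397 / 10948.0194 ≈ 0.584

0.584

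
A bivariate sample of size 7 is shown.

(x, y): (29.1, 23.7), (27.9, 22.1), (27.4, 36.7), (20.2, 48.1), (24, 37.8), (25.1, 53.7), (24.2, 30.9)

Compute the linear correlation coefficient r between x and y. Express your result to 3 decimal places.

-0.673

n = 7, Σx = 177.9, Σy = 253, Σx² = 4575.67, Σy² = 9977.94, Σxy = 6286.31
nΣxy − ΣxΣy = 44004.17 − 45008.7 = -1004.53
nΣx² − (Σx)² = 32029.69 − 31648.41 = 381.28; nΣy² − (Σy)² = 69845.58 − 64009 = 5836.58
r = -1004.53 / √(381.28 × 5836.58) = -1004.53 / 1491.7678 ≈ -0.673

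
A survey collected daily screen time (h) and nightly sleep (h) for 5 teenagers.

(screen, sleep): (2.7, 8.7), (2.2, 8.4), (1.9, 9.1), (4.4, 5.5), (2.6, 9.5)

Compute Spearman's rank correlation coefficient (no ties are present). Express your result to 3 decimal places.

Rank screen: 4, 2, 1, 5, 3
Rank sleep: 3, 2, 4, 1, 5
d = rank(screen) − rank(sleep): 1, 0, -3, 4, -2; Σd² = 30
ρ = 1 − 6Σd² / [n(n²−1)] = 1 − 6×30 / (5×24) = 1 − 180/120 ≈ -0.500

-0.500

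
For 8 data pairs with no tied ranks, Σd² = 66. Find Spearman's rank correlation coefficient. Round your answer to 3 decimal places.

ρ = 1 − 6Σd² / [n(n²−1)] = 1 − 6×66 / (8×63)
  = 1 − 396/504 = 1 − 0.7857 ≈ 0.214

0.214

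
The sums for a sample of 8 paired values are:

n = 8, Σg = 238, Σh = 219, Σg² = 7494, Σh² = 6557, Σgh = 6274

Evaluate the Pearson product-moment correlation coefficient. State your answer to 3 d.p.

-0.501

r = (nΣgh − ΣgΣh) / √[(nΣg² − (Σg)²)(nΣh² − (Σh)²)]
Numerator: 8×6274 − 238×219 = -1930
Denominator: √[(59952 − 56644)(52456 − 47961)] = √[3308 × 4495] = 3856.0939
r = -1930 / 3856.0939 ≈ -0.501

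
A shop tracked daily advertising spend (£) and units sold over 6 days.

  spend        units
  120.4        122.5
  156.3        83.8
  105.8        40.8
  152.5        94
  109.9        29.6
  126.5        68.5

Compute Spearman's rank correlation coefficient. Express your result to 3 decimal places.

Rank spend: 3, 6, 1, 5, 2, 4
Rank units: 6, 4, 2, 5, 1, 3
d = rank(spend) − rank(units): -3, 2, -1, 0, 1, 1; Σd² = 16
ρ = 1 − 6Σd² / [n(n²−1)] = 1 − 6×16 / (6×35) = 1 − 96/210 ≈ 0.543

0.543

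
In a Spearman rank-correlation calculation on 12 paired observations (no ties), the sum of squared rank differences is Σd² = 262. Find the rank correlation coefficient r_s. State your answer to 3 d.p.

ρ = 1 − 6Σd² / [n(n²−1)] = 1 − 6×262 / (12×143)
  = 1 − 1572/1716 = 1 − 0.9161 ≈ 0.084

0.084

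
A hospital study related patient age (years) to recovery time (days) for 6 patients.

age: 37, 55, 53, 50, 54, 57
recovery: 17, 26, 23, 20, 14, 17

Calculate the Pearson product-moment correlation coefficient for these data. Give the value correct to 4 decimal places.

n = 6, Σx = 306, Σy = 117, Σx² = 15868, Σy² = 2379, Σxy = 6003
nΣxy − ΣxΣy = 36018 − 35802 = 216
nΣx² − (Σx)² = 95208 − 93636 = 1572; nΣy² − (Σy)² = 14274 − 13689 = 585
r = 216 / √(1572 × 585) = 216 / 958.9682 ≈ 0.2252

0.2252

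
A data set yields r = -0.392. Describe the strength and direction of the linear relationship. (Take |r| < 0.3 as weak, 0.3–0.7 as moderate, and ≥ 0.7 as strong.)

r = -0.392 < 0 so the relationship is negative.
|r| = 0.392, which falls in the moderate range.

moderate negative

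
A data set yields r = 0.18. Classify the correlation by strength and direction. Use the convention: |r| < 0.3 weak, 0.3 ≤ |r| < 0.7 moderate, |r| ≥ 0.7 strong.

weak positive

r = 0.18 > 0 so the relationship is positive.
|r| = 0.18, which falls in the weak range.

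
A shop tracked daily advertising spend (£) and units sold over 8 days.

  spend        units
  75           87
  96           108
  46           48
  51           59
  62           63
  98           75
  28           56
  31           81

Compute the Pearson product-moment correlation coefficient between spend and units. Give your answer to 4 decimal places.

0.6258

n = 8, Σx = 487, Σy = 577, Σx² = 34751, Σy² = 44309, Σxy = 37445
nΣxy − ΣxΣy = 299560 − 280999 = 18561
nΣx² − (Σx)² = 278008 − 237169 = 40839; nΣy² − (Σy)² = 354472 − 332929 = 21543
r = 18561 / √(40839 × 21543) = 18561 / 29661.3313 ≈ 0.6258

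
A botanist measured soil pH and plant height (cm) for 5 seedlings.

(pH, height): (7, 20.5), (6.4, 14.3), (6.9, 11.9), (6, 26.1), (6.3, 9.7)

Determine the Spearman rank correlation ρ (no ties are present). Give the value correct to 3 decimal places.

-0.100

Rank pH: 5, 3, 4, 1, 2
Rank height: 4, 3, 2, 5, 1
d = rank(pH) − rank(height): 1, 0, 2, -4, 1; Σd² = 22
ρ = 1 − 6Σd² / [n(n²−1)] = 1 − 6×22 / (5×24) = 1 − 132/120 ≈ -0.100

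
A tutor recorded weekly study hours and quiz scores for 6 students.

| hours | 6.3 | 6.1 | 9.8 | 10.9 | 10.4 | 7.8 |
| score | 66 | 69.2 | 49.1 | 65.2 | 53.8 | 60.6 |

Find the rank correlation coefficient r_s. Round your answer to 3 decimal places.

Rank hours: 2, 1, 4, 6, 5, 3
Rank score: 5, 6, 1, 4, 2, 3
d = rank(hours) − rank(score): -3, -5, 3, 2, 3, 0; Σd² = 56
ρ = 1 − 6Σd² / [n(n²−1)] = 1 − 6×56 / (6×35) = 1 − 336/210 ≈ -0.600

-0.600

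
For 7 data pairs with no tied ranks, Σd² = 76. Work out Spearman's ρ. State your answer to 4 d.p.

ρ = 1 − 6Σd² / [n(n²−1)] = 1 − 6×76 / (7×48)
  = 1 − 456/336 = 1 − 1.35714 ≈ -0.3571

-0.3571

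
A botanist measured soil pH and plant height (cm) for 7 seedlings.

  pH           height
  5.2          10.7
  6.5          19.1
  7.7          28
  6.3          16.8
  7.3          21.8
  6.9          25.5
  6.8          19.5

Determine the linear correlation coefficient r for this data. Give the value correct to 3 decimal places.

0.933

n = 7, Σx = 46.7, Σy = 141.4, Σx² = 315.41, Σy² = 3051.28, Σxy = 968.92
nΣxy − ΣxΣy = 6782.44 − 6603.38 = 179.06
nΣx² − (Σx)² = 2207.87 − 2180.89 = 26.98; nΣy² − (Σy)² = 21358.96 − 19993.96 = 1365
r = 179.06 / √(26.98 × 1365) = 179.06 / 191.9054 ≈ 0.933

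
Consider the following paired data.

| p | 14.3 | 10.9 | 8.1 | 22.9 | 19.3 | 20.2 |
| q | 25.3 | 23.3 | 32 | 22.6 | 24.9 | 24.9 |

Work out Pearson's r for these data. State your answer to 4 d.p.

-0.6625

n = 6, Σp = 95.7, Σq = 153, Σp² = 1693.85, Σq² = 3957.76, Σpq = 2376.05
nΣpq − ΣpΣq = 14256.3 − 14642.1 = -385.8
nΣp² − (Σp)² = 10163.1 − 9158.49 = 1004.61; nΣq² − (Σq)² = 23746.56 − 23409 = 337.56
r = -385.8 / √(1004.61 × 337.56) = -385.8 / 582.3368 ≈ -0.6625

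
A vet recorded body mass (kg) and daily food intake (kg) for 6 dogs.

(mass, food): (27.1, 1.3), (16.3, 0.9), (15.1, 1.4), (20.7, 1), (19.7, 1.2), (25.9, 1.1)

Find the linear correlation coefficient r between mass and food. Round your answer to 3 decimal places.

0.076

n = 6, Σx = 124.8, Σy = 6.9, Σx² = 2715.5, Σy² = 8.11, Σxy = 143.87
nΣxy − ΣxΣy = 863.22 − 861.12 = 2.1
nΣx² − (Σx)² = 16293 − 15575.04 = 717.96; nΣy² − (Σy)² = 48.66 − 47.61 = 1.05
r = 2.1 / √(717.96 × 1.05) = 2.1 / 27.4565 ≈ 0.076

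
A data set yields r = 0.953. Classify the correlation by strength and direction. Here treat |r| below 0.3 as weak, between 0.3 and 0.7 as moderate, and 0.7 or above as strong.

r = 0.953 > 0 so the relationship is positive.
|r| = 0.953, which falls in the strong range.

strong positive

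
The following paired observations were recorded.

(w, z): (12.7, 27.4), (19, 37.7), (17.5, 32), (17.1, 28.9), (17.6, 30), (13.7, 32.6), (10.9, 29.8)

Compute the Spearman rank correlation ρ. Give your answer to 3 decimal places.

0.607

Rank w: 2, 7, 5, 4, 6, 3, 1
Rank z: 1, 7, 5, 2, 4, 6, 3
d = rank(w) − rank(z): 1, 0, 0, 2, 2, -3, -2; Σd² = 22
ρ = 1 − 6Σd² / [n(n²−1)] = 1 − 6×22 / (7×48) = 1 − 132/336 ≈ 0.607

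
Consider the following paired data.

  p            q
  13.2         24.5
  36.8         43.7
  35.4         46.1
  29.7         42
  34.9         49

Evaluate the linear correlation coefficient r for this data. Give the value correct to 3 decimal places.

0.963

n = 5, Σp = 150, Σq = 205.3, Σp² = 4881.74, Σq² = 8800.15, Σpq = 6521
nΣpq − ΣpΣq = 32605 − 30795 = 1810
nΣp² − (Σp)² = 24408.7 − 22500 = 1908.7; nΣq² − (Σq)² = 44000.75 − 42148.09 = 1852.66
r = 1810 / √(1908.7 × 1852.66) = 1810 / 1880.4713 ≈ 0.963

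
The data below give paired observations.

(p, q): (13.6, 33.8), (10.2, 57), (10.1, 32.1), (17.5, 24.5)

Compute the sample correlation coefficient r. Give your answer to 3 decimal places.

-0.679

n = 4, Σp = 51.4, Σq = 147.4, Σp² = 697.26, Σq² = 6022.1, Σpq = 1794.04
nΣpq − ΣpΣq = 7176.16 − 7576.36 = -400.2
nΣp² − (Σp)² = 2789.04 − 2641.96 = 147.08; nΣq² − (Σq)² = 24088.4 − 21726.76 = 2361.64
r = -400.2 / √(147.08 × 2361.64) = -400.2 / 589.3641 ≈ -0.679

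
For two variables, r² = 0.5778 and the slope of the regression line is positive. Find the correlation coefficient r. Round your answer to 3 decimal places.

0.760

|r| = √0.5778 = 0.760
The association is positive, so r = 0.760.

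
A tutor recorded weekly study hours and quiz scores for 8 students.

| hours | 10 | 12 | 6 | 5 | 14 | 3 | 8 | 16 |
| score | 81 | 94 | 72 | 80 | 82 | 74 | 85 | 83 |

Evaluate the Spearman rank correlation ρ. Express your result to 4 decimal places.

Rank hours: 5, 6, 3, 2, 7, 1, 4, 8
Rank score: 4, 8, 1, 3, 5, 2, 7, 6
d = rank(hours) − rank(score): 1, -2, 2, -1, 2, -1, -3, 2; Σd² = 28
ρ = 1 − 6Σd² / [n(n²−1)] = 1 − 6×28 / (8×63) = 1 − 168/504 ≈ 0.6667

0.6667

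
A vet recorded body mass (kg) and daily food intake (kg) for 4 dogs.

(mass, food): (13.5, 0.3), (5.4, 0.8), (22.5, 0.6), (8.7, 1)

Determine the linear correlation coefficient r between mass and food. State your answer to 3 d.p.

n = 4, Σx = 50.1, Σy = 2.7, Σx² = 793.35, Σy² = 2.09, Σxy = 30.57
nΣxy − ΣxΣy = 122.28 − 135.27 = -12.99
nΣx² − (Σx)² = 3173.4 − 2510.01 = 663.39; nΣy² − (Σy)² = 8.36 − 7.29 = 1.07
r = -12.99 / √(663.39 × 1.07) = -12.99 / 26.6426 ≈ -0.488

-0.488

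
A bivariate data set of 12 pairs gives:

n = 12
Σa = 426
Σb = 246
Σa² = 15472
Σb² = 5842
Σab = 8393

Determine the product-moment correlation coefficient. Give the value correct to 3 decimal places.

r = (nΣab − ΣaΣb) / √[(nΣa² − (Σa)²)(nΣb² − (Σb)²)]
Numerator: 12×8393 − 426×246 = -4080
Denominator: √[(185664 − 181476)(70104 − 60516)] = √[4188 × 9588] = 6336.7613
r = -4080 / 6336.7613 ≈ -0.644

-0.644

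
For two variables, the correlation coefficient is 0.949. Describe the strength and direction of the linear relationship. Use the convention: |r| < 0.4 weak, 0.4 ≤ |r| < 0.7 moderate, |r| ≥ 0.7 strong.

r = 0.949 > 0 so the relationship is positive.
|r| = 0.949, which falls in the strong range.

strong positive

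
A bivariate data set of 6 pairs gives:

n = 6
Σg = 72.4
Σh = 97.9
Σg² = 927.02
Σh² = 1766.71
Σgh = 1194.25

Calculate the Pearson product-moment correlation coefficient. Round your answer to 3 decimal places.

r = (nΣgh − ΣgΣh) / √[(nΣg² − (Σg)²)(nΣh² − (Σh)²)]
Numerator: 6×1194.25 − 72.4×97.9 = 77.54
Denominator: √[(5562.12 − 5241.76)(10600.26 − 9584.41)] = √[320.36 × 1015.85] = 570.4715
r = 77.54 / 570.4715 ≈ 0.136

0.136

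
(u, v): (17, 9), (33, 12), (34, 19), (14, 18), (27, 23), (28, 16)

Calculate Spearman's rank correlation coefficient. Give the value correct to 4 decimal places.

0.1429

Rank u: 2, 5, 6, 1, 3, 4
Rank v: 1, 2, 5, 4, 6, 3
d = rank(u) − rank(v): 1, 3, 1, -3, -3, 1; Σd² = 30
ρ = 1 − 6Σd² / [n(n²−1)] = 1 − 6×30 / (6×35) = 1 − 180/210 ≈ 0.1429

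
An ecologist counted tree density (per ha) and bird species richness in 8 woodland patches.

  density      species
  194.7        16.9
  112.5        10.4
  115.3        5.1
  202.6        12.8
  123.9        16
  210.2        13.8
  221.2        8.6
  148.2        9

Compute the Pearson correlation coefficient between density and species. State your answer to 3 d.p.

n = 8, Σx = 1328.6, Σy = 92.6, Σx² = 235333.12, Σy² = 1185.02, Σxy = 15761.02
nΣxy − ΣxΣy = 126088.16 − 123028.36 = 3059.8
nΣx² − (Σx)² = 1882664.96 − 1765177.96 = 117487; nΣy² − (Σy)² = 9480.16 − 8574.76 = 905.4
r = 3059.8 / √(117487 × 905.4) = 3059.8 / 10313.7156 ≈ 0.297

0.297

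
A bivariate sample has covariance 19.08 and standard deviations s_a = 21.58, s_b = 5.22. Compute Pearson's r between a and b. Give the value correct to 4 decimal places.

0.1694

r = Cov(a,b) / (s_a · s_b) = 19.08 / (21.58 × 5.22)
  = 19.08 / 112.6476 ≈ 0.1694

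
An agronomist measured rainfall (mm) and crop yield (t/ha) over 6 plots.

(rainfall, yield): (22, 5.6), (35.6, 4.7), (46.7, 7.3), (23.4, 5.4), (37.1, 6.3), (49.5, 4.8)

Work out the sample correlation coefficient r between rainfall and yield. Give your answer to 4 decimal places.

0.1992

n = 6, Σx = 214.3, Σy = 34.1, Σx² = 8306.47, Σy² = 198.63, Σxy = 1229.12
nΣxy − ΣxΣy = 7374.72 − 7307.63 = 67.09
nΣx² − (Σx)² = 49838.82 − 45924.49 = 3914.33; nΣy² − (Σy)² = 1191.78 − 1162.81 = 28.97
r = 67.09 / √(3914.33 × 28.97) = 67.09 / 336.7464 ≈ 0.1992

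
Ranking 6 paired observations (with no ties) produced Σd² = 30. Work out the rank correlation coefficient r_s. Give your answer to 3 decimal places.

ρ = 1 − 6Σd² / [n(n²−1)] = 1 − 6×30 / (6×35)
  = 1 − 180/210 = 1 − 0.8571 ≈ 0.143

0.143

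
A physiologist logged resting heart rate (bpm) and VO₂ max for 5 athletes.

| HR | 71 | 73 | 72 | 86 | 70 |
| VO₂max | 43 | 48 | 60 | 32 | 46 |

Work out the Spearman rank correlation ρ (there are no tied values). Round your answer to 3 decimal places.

-0.200

Rank HR: 2, 4, 3, 5, 1
Rank VO₂max: 2, 4, 5, 1, 3
d = rank(HR) − rank(VO₂max): 0, 0, -2, 4, -2; Σd² = 24
ρ = 1 − 6Σd² / [n(n²−1)] = 1 − 6×24 / (5×24) = 1 − 144/120 ≈ -0.200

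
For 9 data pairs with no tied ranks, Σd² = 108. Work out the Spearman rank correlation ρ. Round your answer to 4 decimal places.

0.1000

ρ = 1 − 6Σd² / [n(n²−1)] = 1 − 6×108 / (9×80)
  = 1 − 648/720 = 1 − 0.90000 ≈ 0.1000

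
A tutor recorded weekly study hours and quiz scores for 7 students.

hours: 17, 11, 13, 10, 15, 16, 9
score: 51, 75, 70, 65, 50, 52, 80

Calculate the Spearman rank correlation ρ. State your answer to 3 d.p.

Rank hours: 7, 3, 4, 2, 5, 6, 1
Rank score: 2, 6, 5, 4, 1, 3, 7
d = rank(hours) − rank(score): 5, -3, -1, -2, 4, 3, -6; Σd² = 100
ρ = 1 − 6Σd² / [n(n²−1)] = 1 − 6×100 / (7×48) = 1 − 600/336 ≈ -0.786

-0.786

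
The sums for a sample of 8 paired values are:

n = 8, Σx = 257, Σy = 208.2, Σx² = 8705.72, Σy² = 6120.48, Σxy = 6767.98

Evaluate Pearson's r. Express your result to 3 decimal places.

r = (nΣxy − ΣxΣy) / √[(nΣx² − (Σx)²)(nΣy² − (Σy)²)]
Numerator: 8×6767.98 − 257×208.2 = 636.44
Denominator: √[(69645.76 − 66049)(48963.84 − 43347.24)] = √[3596.76 × 5616.6] = 4494.6148
r = 636.44 / 4494.6148 ≈ 0.142

0.142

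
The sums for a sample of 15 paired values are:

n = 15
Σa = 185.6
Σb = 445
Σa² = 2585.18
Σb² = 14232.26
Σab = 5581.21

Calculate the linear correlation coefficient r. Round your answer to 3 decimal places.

0.138

r = (nΣab − ΣaΣb) / √[(nΣa² − (Σa)²)(nΣb² − (Σb)²)]
Numerator: 15×5581.21 − 185.6×445 = 1126.15
Denominator: √[(38777.7 − 34447.36)(213483.9 − 198025)] = √[4330.34 × 15458.9] = 8181.8270
r = 1126.15 / 8181.8270 ≈ 0.138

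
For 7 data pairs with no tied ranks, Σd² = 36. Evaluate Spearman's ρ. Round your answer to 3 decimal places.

0.357

ρ = 1 − 6Σd² / [n(n²−1)] = 1 − 6×36 / (7×48)
  = 1 − 216/336 = 1 − 0.6429 ≈ 0.357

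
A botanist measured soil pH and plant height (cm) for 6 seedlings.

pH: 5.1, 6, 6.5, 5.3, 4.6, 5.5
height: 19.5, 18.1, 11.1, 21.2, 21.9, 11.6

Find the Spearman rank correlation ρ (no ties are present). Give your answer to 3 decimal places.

Rank pH: 2, 5, 6, 3, 1, 4
Rank height: 4, 3, 1, 5, 6, 2
d = rank(pH) − rank(height): -2, 2, 5, -2, -5, 2; Σd² = 66
ρ = 1 − 6Σd² / [n(n²−1)] = 1 − 6×66 / (6×35) = 1 − 396/210 ≈ -0.886

-0.886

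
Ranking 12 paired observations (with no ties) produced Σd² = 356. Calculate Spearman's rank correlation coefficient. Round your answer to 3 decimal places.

-0.245

ρ = 1 − 6Σd² / [n(n²−1)] = 1 − 6×356 / (12×143)
  = 1 − 2136/1716 = 1 − 1.2448 ≈ -0.245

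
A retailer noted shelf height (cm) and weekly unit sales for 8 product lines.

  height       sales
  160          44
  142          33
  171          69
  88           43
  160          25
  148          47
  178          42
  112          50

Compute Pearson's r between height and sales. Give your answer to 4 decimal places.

n = 8, Σx = 1159, Σy = 353, Σx² = 174481, Σy² = 16733, Σxy = 51341
nΣxy − ΣxΣy = 410728 − 409127 = 1601
nΣx² − (Σx)² = 1395848 − 1343281 = 52567; nΣy² − (Σy)² = 133864 − 124609 = 9255
r = 1601 / √(52567 × 9255) = 1601 / 22056.9169 ≈ 0.0726

0.0726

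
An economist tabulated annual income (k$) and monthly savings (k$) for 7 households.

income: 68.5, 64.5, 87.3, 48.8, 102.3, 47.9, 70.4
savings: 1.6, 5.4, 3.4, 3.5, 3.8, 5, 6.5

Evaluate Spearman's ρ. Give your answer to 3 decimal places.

Rank income: 4, 3, 6, 2, 7, 1, 5
Rank savings: 1, 6, 2, 3, 4, 5, 7
d = rank(income) − rank(savings): 3, -3, 4, -1, 3, -4, -2; Σd² = 64
ρ = 1 − 6Σd² / [n(n²−1)] = 1 − 6×64 / (7×48) = 1 − 384/336 ≈ -0.143

-0.143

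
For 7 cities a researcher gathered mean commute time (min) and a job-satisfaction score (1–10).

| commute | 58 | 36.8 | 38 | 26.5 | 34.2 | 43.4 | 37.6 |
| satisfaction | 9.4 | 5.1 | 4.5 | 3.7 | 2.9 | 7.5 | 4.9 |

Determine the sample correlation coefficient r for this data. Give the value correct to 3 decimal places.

0.915

n = 7, Σx = 274.5, Σy = 38, Σx² = 11331.45, Σy² = 236.98, Σxy = 1610.85
nΣxy − ΣxΣy = 11275.95 − 10431 = 844.95
nΣx² − (Σx)² = 79320.15 − 75350.25 = 3969.9; nΣy² − (Σy)² = 1658.86 − 1444 = 214.86
r = 844.95 / √(3969.9 × 214.86) = 844.95 / 923.5652 ≈ 0.915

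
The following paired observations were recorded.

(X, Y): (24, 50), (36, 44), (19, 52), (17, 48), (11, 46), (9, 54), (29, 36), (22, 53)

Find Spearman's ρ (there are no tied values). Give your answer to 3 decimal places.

-0.571

Rank X: 6, 8, 4, 3, 2, 1, 7, 5
Rank Y: 5, 2, 6, 4, 3, 8, 1, 7
d = rank(X) − rank(Y): 1, 6, -2, -1, -1, -7, 6, -2; Σd² = 132
ρ = 1 − 6Σd² / [n(n²−1)] = 1 − 6×132 / (8×63) = 1 − 792/504 ≈ -0.571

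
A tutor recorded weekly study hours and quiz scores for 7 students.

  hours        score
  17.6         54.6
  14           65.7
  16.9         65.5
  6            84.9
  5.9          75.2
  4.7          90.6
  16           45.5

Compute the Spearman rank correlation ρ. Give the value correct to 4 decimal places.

Rank hours: 7, 4, 6, 3, 2, 1, 5
Rank score: 2, 4, 3, 6, 5, 7, 1
d = rank(hours) − rank(score): 5, 0, 3, -3, -3, -6, 4; Σd² = 104
ρ = 1 − 6Σd² / [n(n²−1)] = 1 − 6×104 / (7×48) = 1 − 624/336 ≈ -0.8571

-0.8571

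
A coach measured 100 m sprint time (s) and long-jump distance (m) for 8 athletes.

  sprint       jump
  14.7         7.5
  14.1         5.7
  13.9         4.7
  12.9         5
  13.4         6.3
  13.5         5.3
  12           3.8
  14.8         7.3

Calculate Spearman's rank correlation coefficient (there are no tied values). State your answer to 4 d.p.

0.7381

Rank sprint: 7, 6, 5, 2, 3, 4, 1, 8
Rank jump: 8, 5, 2, 3, 6, 4, 1, 7
d = rank(sprint) − rank(jump): -1, 1, 3, -1, -3, 0, 0, 1; Σd² = 22
ρ = 1 − 6Σd² / [n(n²−1)] = 1 − 6×22 / (8×63) = 1 − 132/504 ≈ 0.7381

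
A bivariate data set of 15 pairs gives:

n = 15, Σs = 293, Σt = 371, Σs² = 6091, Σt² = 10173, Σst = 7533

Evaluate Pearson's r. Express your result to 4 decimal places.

r = (nΣst − ΣsΣt) / √[(nΣs² − (Σs)²)(nΣt² − (Σt)²)]
Numerator: 15×7533 − 293×371 = 4292
Denominator: √[(91365 − 85849)(152595 − 137641)] = √[5516 × 14954] = 9082.1949
r = 4292 / 9082.1949 ≈ 0.4726

0.4726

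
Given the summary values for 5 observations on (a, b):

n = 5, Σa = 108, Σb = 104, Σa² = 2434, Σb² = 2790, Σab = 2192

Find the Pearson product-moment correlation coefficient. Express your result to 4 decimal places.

-0.2160

r = (nΣab − ΣaΣb) / √[(nΣa² − (Σa)²)(nΣb² − (Σb)²)]
Numerator: 5×2192 − 108×104 = -272
Denominator: √[(12170 − 11664)(13950 − 10816)] = √[506 × 3134] = 1259.2871
r = -272 / 1259.2871 ≈ -0.2160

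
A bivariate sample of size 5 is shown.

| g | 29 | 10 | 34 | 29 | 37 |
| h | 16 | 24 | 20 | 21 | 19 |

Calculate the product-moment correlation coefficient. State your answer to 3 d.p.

-0.685

n = 5, Σg = 139, Σh = 100, Σg² = 4307, Σh² = 2034, Σgh = 2696
nΣgh − ΣgΣh = 13480 − 13900 = -420
nΣg² − (Σg)² = 21535 − 19321 = 2214; nΣh² − (Σh)² = 10170 − 10000 = 170
r = -420 / √(2214 × 170) = -420 / 613.4982 ≈ -0.685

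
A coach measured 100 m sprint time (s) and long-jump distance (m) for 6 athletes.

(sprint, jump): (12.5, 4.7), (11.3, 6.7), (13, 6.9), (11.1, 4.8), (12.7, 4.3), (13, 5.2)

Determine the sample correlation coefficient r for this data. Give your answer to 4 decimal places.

n = 6, Σx = 73.6, Σy = 32.6, Σx² = 906.44, Σy² = 183.16, Σxy = 399.65
nΣxy − ΣxΣy = 2397.9 − 2399.36 = -1.46
nΣx² − (Σx)² = 5438.64 − 5416.96 = 21.68; nΣy² − (Σy)² = 1098.96 − 1062.76 = 36.2
r = -1.46 / √(21.68 × 36.2) = -1.46 / 28.0146 ≈ -0.0521

-0.0521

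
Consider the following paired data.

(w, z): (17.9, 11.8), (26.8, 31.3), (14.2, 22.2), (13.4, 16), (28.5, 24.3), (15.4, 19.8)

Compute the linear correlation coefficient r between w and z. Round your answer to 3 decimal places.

n = 6, Σw = 116.2, Σz = 125.4, Σw² = 2469.26, Σz² = 2850.3, Σwz = 2577.17
nΣwz − ΣwΣz = 15463.02 − 14571.48 = 891.54
nΣw² − (Σw)² = 14815.56 − 13502.44 = 1313.12; nΣz² − (Σz)² = 17101.8 − 15725.16 = 1376.64
r = 891.54 / √(1313.12 × 1376.64) = 891.54 / 1344.5049 ≈ 0.663

0.663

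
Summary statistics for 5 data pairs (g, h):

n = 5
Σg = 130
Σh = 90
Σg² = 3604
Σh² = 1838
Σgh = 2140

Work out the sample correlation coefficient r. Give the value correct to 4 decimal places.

-0.9051

r = (nΣgh − ΣgΣh) / √[(nΣg² − (Σg)²)(nΣh² − (Σh)²)]
Numerator: 5×2140 − 130×90 = -1000
Denominator: √[(18020 − 16900)(9190 − 8100)] = √[1120 × 1090] = 1104.8982
r = -1000 / 1104.8982 ≈ -0.9051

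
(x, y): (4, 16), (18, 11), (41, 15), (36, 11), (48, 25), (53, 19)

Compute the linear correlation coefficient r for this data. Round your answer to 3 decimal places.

n = 6, Σx = 200, Σy = 97, Σx² = 8430, Σy² = 1709, Σxy = 3480
nΣxy − ΣxΣy = 20880 − 19400 = 1480
nΣx² − (Σx)² = 50580 − 40000 = 10580; nΣy² − (Σy)² = 10254 − 9409 = 845
r = 1480 / √(10580 × 845) = 1480 / 2990.0000 ≈ 0.495

0.495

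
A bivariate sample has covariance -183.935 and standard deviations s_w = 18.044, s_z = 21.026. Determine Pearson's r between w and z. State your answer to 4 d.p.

-0.4848

r = Cov(w,z) / (s_w · s_z) = -183.935 / (18.044 × 21.026)
  = -183.935 / 379.3931 ≈ -0.4848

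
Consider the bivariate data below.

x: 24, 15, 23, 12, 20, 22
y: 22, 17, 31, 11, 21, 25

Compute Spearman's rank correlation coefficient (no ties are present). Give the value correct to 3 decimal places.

Rank x: 6, 2, 5, 1, 3, 4
Rank y: 4, 2, 6, 1, 3, 5
d = rank(x) − rank(y): 2, 0, -1, 0, 0, -1; Σd² = 6
ρ = 1 − 6Σd² / [n(n²−1)] = 1 − 6×6 / (6×35) = 1 − 36/210 ≈ 0.829

0.829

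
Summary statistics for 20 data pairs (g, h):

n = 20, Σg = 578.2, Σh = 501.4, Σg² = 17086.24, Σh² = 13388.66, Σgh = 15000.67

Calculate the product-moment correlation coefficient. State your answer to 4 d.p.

r = (nΣgh − ΣgΣh) / √[(nΣg² − (Σg)²)(nΣh² − (Σh)²)]
Numerator: 20×15000.67 − 578.2×501.4 = 10103.92
Denominator: √[(341724.8 − 334315.24)(267773.2 − 251401.96)] = √[7409.56 × 16371.24] = 11013.7952
r = 10103.92 / 11013.7952 ≈ 0.9174

0.9174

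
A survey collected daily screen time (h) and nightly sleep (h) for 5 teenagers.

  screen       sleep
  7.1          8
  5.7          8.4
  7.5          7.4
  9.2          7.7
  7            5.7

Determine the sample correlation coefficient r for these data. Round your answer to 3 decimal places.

n = 5, Σx = 36.5, Σy = 37.2, Σx² = 272.79, Σy² = 281.1, Σxy = 270.92
nΣxy − ΣxΣy = 1354.6 − 1357.8 = -3.2
nΣx² − (Σx)² = 1363.95 − 1332.25 = 31.7; nΣy² − (Σy)² = 1405.5 − 1383.84 = 21.66
r = -3.2 / √(31.7 × 21.66) = -3.2 / 26.2035 ≈ -0.122

-0.122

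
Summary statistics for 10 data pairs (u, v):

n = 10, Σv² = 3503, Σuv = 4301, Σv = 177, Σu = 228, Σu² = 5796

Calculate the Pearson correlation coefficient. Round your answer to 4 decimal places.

0.5643

r = (nΣuv − ΣuΣv) / √[(nΣu² − (Σu)²)(nΣv² − (Σv)²)]
Numerator: 10×4301 − 228×177 = 2654
Denominator: √[(57960 − 51984)(35030 − 31329)] = √[5976 × 3701] = 4702.8902
r = 2654 / 4702.8902 ≈ 0.5643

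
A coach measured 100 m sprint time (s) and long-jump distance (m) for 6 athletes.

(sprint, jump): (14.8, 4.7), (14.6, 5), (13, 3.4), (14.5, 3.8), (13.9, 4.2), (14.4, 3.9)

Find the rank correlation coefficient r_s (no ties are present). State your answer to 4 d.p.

Rank sprint: 6, 5, 1, 4, 2, 3
Rank jump: 5, 6, 1, 2, 4, 3
d = rank(sprint) − rank(jump): 1, -1, 0, 2, -2, 0; Σd² = 10
ρ = 1 − 6Σd² / [n(n²−1)] = 1 − 6×10 / (6×35) = 1 − 60/210 ≈ 0.7143

0.7143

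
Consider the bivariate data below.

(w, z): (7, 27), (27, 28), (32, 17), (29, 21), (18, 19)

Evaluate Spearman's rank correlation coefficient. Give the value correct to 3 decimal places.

Rank w: 1, 3, 5, 4, 2
Rank z: 4, 5, 1, 3, 2
d = rank(w) − rank(z): -3, -2, 4, 1, 0; Σd² = 30
ρ = 1 − 6Σd² / [n(n²−1)] = 1 − 6×30 / (5×24) = 1 − 180/120 ≈ -0.500

-0.500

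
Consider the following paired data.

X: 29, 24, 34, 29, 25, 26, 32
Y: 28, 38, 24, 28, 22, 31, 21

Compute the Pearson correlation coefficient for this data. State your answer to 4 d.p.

n = 7, ΣX = 199, ΣY = 192, ΣX² = 5739, ΣY² = 5474, ΣXY = 5380
nΣXY − ΣXΣY = 37660 − 38208 = -548
nΣX² − (ΣX)² = 40173 − 39601 = 572; nΣY² − (ΣY)² = 38318 − 36864 = 1454
r = -548 / √(572 × 1454) = -548 / 911.9693 ≈ -0.6009

-0.6009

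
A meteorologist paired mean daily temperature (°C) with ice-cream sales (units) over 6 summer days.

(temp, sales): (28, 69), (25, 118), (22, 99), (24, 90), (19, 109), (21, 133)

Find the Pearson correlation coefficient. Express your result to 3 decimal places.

-0.653

n = 6, Σx = 139, Σy = 618, Σx² = 3271, Σy² = 66156, Σxy = 14084
nΣxy − ΣxΣy = 84504 − 85902 = -1398
nΣx² − (Σx)² = 19626 − 19321 = 305; nΣy² − (Σy)² = 396936 − 381924 = 15012
r = -1398 / √(305 × 15012) = -1398 / 2139.7804 ≈ -0.653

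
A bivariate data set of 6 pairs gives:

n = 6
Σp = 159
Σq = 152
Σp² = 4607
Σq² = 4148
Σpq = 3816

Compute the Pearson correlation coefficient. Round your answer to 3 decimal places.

r = (nΣpq − ΣpΣq) / √[(nΣp² − (Σp)²)(nΣq² − (Σq)²)]
Numerator: 6×3816 − 159×152 = -1272
Denominator: √[(27642 − 25281)(24888 − 23104)] = √[2361 × 1784] = 2052.3216
r = -1272 / 2052.3216 ≈ -0.620

-0.620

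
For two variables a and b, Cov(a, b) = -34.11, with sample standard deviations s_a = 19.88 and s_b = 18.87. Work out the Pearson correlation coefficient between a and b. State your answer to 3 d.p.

r = Cov(a,b) / (s_a · s_b) = -34.11 / (19.88 × 18.87)
  = -34.11 / 375.1356 ≈ -0.091

-0.091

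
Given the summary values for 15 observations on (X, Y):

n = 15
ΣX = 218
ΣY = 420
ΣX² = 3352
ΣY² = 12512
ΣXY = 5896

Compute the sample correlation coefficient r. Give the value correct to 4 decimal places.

r = (nΣXY − ΣXΣY) / √[(nΣX² − (ΣX)²)(nΣY² − (ΣY)²)]
Numerator: 15×5896 − 218×420 = -3120
Denominator: √[(50280 − 47524)(187680 − 176400)] = √[2756 × 11280] = 5575.6327
r = -3120 / 5575.6327 ≈ -0.5596

-0.5596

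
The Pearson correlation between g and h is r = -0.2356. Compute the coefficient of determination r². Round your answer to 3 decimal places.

0.056

r² = (-0.2356)² = 0.056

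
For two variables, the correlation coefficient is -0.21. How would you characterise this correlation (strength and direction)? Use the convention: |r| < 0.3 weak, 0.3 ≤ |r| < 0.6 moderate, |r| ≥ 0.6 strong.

weak negative

r = -0.21 < 0 so the relationship is negative.
|r| = 0.21, which falls in the weak range.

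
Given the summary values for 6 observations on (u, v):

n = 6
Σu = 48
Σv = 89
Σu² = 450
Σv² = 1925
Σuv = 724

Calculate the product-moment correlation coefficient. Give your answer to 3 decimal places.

r = (nΣuv − ΣuΣv) / √[(nΣu² − (Σu)²)(nΣv² − (Σv)²)]
Numerator: 6×724 − 48×89 = 72
Denominator: √[(2700 − 2304)(11550 − 7921)] = √[396 × 3629] = 1198.7844
r = 72 / 1198.7844 ≈ 0.060

0.060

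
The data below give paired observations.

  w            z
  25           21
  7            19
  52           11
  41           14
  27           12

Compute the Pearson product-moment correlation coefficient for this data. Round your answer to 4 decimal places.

-0.7089

n = 5, Σw = 152, Σz = 77, Σw² = 5788, Σz² = 1263, Σwz = 2128
nΣwz − ΣwΣz = 10640 − 11704 = -1064
nΣw² − (Σw)² = 28940 − 23104 = 5836; nΣz² − (Σz)² = 6315 − 5929 = 386
r = -1064 / √(5836 × 386) = -1064 / 1500.8984 ≈ -0.7089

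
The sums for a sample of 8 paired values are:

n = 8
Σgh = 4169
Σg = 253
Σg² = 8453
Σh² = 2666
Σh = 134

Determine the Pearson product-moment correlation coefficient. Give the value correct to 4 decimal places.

-0.1575

r = (nΣgh − ΣgΣh) / √[(nΣg² − (Σg)²)(nΣh² − (Σh)²)]
Numerator: 8×4169 − 253×134 = -550
Denominator: √[(67624 − 64009)(21328 − 17956)] = √[3615 × 3372] = 3491.3865
r = -550 / 3491.3865 ≈ -0.1575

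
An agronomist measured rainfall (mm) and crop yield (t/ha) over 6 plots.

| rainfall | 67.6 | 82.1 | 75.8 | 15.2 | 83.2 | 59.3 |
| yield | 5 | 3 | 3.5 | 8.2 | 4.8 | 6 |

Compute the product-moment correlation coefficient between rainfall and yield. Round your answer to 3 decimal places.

n = 6, Σx = 383.2, Σy = 30.5, Σx² = 27725.58, Σy² = 172.53, Σxy = 1729.4
nΣxy − ΣxΣy = 10376.4 − 11687.6 = -1311.2
nΣx² − (Σx)² = 166353.48 − 146842.24 = 19511.24; nΣy² − (Σy)² = 1035.18 − 930.25 = 104.93
r = -1311.2 / √(19511.24 × 104.93) = -1311.2 / 1430.8440 ≈ -0.916

-0.916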